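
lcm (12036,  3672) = 216648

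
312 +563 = 875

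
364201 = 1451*251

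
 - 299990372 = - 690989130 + 390998758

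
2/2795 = 2/2795 = 0.00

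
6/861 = 2/287 = 0.01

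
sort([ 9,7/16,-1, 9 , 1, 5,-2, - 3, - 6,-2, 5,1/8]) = [-6, - 3, - 2 ,-2, - 1, 1/8, 7/16, 1, 5 , 5, 9,9 ]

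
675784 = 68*9938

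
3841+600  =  4441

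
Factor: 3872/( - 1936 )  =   - 2 =- 2^1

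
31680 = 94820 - 63140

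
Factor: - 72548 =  - 2^2*7^1*2591^1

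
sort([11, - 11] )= [-11,  11]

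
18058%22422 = 18058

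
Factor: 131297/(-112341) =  - 3^( - 1 )*37447^( - 1 )*131297^1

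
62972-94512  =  -31540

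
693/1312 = 693/1312=0.53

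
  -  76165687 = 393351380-469517067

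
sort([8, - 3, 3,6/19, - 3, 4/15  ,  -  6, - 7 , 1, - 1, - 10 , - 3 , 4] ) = [ - 10,  -  7, -6, - 3, - 3, - 3, - 1, 4/15, 6/19,1 , 3,4,8] 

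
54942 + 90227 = 145169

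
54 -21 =33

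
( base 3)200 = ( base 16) 12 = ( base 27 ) I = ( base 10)18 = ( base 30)i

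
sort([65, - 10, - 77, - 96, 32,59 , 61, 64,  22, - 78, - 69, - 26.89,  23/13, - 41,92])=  [ - 96, - 78 , - 77, -69, - 41, - 26.89, - 10 , 23/13, 22,32,59,  61, 64,65,92]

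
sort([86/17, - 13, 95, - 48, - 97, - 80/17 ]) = [-97,-48,-13, - 80/17,86/17, 95]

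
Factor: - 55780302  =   - 2^1*3^1*757^1*12281^1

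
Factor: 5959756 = 2^2*11^1*135449^1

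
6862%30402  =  6862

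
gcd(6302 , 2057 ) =1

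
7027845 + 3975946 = 11003791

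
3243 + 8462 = 11705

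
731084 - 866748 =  - 135664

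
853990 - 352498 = 501492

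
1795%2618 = 1795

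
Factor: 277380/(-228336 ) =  - 345/284 = - 2^(-2)*3^1 * 5^1* 23^1*71^( - 1 )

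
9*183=1647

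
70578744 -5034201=65544543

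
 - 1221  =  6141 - 7362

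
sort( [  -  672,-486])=[ - 672, - 486 ]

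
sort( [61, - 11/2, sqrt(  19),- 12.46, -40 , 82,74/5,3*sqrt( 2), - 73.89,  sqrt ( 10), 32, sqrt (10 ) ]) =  [  -  73.89, - 40,-12.46 ,-11/2,sqrt( 10 ) , sqrt(10 ) , 3*sqrt( 2),sqrt( 19 ),74/5,32, 61, 82]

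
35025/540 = 2335/36 = 64.86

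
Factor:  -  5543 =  - 23^1*241^1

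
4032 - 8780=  - 4748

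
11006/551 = 19 + 537/551 = 19.97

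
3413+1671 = 5084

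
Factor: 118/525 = 2^1*3^(-1 )*5^ ( - 2 ) * 7^( -1)*59^1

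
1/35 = 1/35  =  0.03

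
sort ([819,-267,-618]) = [  -  618, - 267,819 ] 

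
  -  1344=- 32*42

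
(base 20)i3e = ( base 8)16152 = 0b1110001101010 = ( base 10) 7274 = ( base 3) 100222102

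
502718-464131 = 38587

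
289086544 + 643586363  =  932672907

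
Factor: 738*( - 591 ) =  - 436158 = -  2^1 * 3^3 * 41^1*197^1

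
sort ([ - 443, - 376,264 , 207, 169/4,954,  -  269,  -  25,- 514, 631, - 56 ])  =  [ - 514, - 443, - 376, - 269, - 56, - 25,169/4,  207,264, 631, 954]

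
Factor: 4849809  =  3^1 * 1616603^1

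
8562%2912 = 2738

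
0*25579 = 0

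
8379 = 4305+4074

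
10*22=220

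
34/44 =17/22  =  0.77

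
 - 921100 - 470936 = -1392036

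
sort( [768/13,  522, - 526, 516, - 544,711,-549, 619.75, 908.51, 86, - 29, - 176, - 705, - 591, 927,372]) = [ - 705 , -591, - 549,-544, - 526, - 176, - 29,768/13, 86,372,516,522, 619.75, 711,908.51,927]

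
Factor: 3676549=3676549^1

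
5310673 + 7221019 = 12531692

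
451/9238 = 451/9238 = 0.05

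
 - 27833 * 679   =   - 18898607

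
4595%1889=817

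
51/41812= 51/41812=0.00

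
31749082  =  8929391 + 22819691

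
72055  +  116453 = 188508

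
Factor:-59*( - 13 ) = 767 =13^1*59^1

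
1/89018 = 1/89018 = 0.00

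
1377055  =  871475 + 505580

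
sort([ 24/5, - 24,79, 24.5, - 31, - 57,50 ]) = [-57, - 31, - 24, 24/5, 24.5,50, 79 ]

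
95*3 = 285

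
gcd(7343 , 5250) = 7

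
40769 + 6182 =46951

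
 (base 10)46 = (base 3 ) 1201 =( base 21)24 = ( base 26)1k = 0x2E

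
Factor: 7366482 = 2^1*3^2*61^1*6709^1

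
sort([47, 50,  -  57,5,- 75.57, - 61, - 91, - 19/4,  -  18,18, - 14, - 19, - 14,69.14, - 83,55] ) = [ - 91 , - 83, - 75.57, - 61,-57, - 19, - 18, - 14, - 14, - 19/4,5, 18,47,50,55,69.14 ] 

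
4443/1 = 4443  =  4443.00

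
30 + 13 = 43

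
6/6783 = 2/2261  =  0.00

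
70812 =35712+35100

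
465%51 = 6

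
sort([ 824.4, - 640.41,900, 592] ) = [ - 640.41,592,824.4,900]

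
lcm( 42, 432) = 3024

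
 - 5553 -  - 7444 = 1891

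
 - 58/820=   -  1+381/410 = - 0.07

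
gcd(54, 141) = 3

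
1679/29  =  57+ 26/29 = 57.90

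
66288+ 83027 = 149315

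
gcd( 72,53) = 1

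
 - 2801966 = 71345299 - 74147265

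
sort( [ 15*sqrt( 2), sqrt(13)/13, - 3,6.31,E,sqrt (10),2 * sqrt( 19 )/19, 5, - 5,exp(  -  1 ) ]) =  [ - 5,-3 , sqrt( 13 ) /13, exp ( - 1),  2*sqrt( 19)/19,E,sqrt(10 ) , 5 , 6.31 , 15 * sqrt(2)] 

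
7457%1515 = 1397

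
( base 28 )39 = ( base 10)93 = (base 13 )72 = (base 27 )3C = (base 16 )5d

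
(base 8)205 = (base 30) 4d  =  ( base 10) 133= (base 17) 7e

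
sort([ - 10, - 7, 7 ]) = [ - 10, - 7 , 7 ] 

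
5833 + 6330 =12163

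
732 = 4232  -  3500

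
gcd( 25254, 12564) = 18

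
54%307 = 54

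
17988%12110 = 5878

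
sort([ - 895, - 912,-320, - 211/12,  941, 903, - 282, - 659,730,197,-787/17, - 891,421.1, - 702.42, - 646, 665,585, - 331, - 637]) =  [ - 912, - 895, - 891, - 702.42,  -  659, - 646, - 637  , - 331, - 320 , - 282, - 787/17, - 211/12, 197,421.1, 585,665 , 730,903,941 ]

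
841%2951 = 841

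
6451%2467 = 1517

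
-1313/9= -146 + 1/9 = - 145.89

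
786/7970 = 393/3985= 0.10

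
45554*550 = 25054700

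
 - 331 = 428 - 759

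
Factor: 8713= 8713^1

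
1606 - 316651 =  - 315045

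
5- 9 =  - 4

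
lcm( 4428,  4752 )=194832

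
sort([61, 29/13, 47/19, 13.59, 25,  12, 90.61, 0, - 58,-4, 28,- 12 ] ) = [-58, - 12, - 4, 0,  29/13,47/19,12, 13.59, 25,28, 61, 90.61]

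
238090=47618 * 5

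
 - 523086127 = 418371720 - 941457847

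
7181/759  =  7181/759 = 9.46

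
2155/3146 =2155/3146= 0.68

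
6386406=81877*78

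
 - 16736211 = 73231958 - 89968169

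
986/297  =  986/297= 3.32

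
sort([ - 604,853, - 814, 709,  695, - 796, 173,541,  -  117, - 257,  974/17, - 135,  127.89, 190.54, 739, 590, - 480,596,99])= [  -  814, -796, - 604, - 480, - 257,- 135, - 117, 974/17, 99,127.89,173, 190.54,541, 590,596,695, 709 , 739,853]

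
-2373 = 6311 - 8684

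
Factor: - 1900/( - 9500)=1/5 = 5^ ( - 1 )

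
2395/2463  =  2395/2463 = 0.97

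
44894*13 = 583622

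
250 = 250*1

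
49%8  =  1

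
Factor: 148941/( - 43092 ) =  - 871/252 = - 2^( - 2)*3^( - 2)*7^( - 1)*13^1*67^1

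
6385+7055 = 13440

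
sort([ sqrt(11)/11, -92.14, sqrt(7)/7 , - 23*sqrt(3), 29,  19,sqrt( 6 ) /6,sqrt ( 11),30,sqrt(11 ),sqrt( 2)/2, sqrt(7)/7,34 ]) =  [-92.14, - 23*sqrt (3), sqrt(11)/11,sqrt( 7)/7,sqrt(7)/7, sqrt(6 )/6 , sqrt(2 )/2,sqrt(11),sqrt( 11 ),19, 29,30,34]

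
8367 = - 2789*( -3) 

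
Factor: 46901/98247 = 3^( - 1)*32749^( - 1)*46901^1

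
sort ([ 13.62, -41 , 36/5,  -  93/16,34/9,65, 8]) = [ - 41, - 93/16 , 34/9,36/5,8, 13.62,65] 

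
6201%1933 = 402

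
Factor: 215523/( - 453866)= - 2^( - 1)*3^2*11^1*17^(-1)*311^1*1907^(-1) = -  30789/64838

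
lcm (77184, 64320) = 385920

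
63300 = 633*100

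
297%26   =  11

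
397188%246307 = 150881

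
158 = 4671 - 4513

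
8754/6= 1459 = 1459.00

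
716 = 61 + 655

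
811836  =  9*90204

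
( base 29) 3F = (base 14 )74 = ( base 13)7b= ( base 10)102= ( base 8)146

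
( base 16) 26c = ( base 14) 324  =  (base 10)620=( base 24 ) 11k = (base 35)HP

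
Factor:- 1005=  - 3^1*5^1*67^1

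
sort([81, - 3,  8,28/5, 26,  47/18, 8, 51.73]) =[ - 3 , 47/18, 28/5, 8, 8, 26, 51.73,81]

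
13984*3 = 41952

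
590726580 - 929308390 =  - 338581810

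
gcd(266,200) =2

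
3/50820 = 1/16940 = 0.00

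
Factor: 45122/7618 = 77/13 = 7^1*11^1*13^( - 1 ) 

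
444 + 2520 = 2964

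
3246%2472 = 774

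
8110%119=18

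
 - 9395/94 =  - 100+5/94 = - 99.95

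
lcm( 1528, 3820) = 7640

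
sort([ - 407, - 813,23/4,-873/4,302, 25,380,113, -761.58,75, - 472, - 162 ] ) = [ - 813, - 761.58, - 472, - 407, - 873/4, - 162,23/4 , 25, 75, 113,302,380 ]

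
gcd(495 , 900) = 45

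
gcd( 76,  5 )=1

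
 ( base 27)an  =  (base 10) 293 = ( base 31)9E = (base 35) 8d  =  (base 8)445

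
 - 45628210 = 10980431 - 56608641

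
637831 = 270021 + 367810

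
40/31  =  40/31=1.29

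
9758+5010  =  14768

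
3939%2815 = 1124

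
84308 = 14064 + 70244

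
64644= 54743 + 9901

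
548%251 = 46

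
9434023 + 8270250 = 17704273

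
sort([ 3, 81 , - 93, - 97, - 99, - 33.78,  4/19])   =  [ - 99, - 97, -93, - 33.78,4/19,3, 81] 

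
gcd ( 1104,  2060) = 4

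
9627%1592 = 75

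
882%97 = 9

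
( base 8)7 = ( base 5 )12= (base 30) 7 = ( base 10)7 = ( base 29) 7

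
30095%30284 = 30095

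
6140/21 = 6140/21  =  292.38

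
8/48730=4/24365 = 0.00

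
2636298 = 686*3843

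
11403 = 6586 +4817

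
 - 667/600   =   - 2 + 533/600 = - 1.11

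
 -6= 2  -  8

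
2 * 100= 200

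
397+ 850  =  1247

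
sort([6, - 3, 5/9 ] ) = [ - 3, 5/9, 6] 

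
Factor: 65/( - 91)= - 5^1*7^( - 1)  =  - 5/7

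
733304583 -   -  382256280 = 1115560863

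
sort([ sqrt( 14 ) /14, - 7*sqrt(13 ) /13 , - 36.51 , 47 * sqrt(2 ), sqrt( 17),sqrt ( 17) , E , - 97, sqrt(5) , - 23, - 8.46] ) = [ - 97, - 36.51,-23,-8.46, - 7*sqrt ( 13 ) /13,sqrt( 14 ) /14 , sqrt( 5), E, sqrt(17) , sqrt( 17 ), 47*sqrt (2 )]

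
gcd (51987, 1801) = 1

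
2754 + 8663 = 11417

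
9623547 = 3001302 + 6622245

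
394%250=144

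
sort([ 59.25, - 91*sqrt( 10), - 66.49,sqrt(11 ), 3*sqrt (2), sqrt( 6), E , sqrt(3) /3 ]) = [ - 91*sqrt(10), - 66.49 , sqrt( 3) /3,sqrt ( 6 ),E, sqrt( 11),3*sqrt( 2 ),  59.25]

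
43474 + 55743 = 99217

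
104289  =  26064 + 78225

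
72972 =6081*12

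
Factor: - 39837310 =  - 2^1*5^1*103^1*38677^1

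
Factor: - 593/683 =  - 593^1*683^( - 1)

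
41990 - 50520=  - 8530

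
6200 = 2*3100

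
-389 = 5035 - 5424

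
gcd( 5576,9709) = 1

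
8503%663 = 547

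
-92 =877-969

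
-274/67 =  - 5 + 61/67=- 4.09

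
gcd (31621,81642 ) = 1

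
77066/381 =77066/381=202.27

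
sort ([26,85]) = [26,85]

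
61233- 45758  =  15475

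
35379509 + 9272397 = 44651906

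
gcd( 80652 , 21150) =282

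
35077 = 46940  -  11863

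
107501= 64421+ 43080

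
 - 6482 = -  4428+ - 2054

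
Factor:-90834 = -2^1 * 3^1*15139^1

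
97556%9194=5616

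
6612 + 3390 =10002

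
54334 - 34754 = 19580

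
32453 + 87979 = 120432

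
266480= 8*33310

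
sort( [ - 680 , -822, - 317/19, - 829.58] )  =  [ - 829.58,  -  822,- 680  , - 317/19 ]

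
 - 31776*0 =0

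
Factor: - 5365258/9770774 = - 2682629/4885387= - 13^( - 1)*19^1*271^1*521^1*375799^(-1) 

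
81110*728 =59048080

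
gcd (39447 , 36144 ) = 9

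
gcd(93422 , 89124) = 14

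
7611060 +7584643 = 15195703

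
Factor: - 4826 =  - 2^1*19^1 * 127^1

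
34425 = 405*85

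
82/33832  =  41/16916= 0.00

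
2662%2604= 58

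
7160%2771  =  1618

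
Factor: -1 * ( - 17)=17^1 = 17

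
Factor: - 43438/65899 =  -2^1* 37^1 * 587^1*65899^( - 1)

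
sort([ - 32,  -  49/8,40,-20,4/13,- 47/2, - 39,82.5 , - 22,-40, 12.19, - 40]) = [-40,-40, - 39, - 32, - 47/2,-22, -20, - 49/8 , 4/13,12.19,40,82.5 ]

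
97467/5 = 97467/5=19493.40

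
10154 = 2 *5077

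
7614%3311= 992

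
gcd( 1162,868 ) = 14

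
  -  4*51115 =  - 204460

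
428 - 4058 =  - 3630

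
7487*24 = 179688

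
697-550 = 147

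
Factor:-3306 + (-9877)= -13183= - 13183^1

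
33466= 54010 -20544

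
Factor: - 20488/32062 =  - 10244/16031 = -  2^2*13^1*17^( - 1 )*23^( - 1 )*41^( - 1 )*197^1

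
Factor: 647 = 647^1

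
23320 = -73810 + 97130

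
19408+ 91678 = 111086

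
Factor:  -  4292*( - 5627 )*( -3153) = -76148367852  =  - 2^2*3^1*17^1* 29^1*  37^1*331^1*1051^1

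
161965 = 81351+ 80614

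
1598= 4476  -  2878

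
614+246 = 860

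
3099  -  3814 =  -715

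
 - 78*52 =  - 4056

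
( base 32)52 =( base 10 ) 162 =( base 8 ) 242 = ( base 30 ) 5c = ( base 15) ac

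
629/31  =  20 + 9/31=20.29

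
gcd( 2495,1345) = 5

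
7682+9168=16850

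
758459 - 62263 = 696196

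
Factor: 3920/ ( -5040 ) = - 7/9 =- 3^ ( - 2)*7^1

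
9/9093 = 3/3031 = 0.00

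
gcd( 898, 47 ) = 1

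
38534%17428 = 3678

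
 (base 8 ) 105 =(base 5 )234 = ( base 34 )21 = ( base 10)69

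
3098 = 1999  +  1099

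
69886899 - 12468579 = 57418320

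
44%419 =44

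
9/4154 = 9/4154 = 0.00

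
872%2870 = 872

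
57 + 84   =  141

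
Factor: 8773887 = 3^1*17^1 * 89^1*1933^1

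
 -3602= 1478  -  5080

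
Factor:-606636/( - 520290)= 2^1 *5^( - 1) * 47^( - 1)*137^1 = 274/235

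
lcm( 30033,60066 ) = 60066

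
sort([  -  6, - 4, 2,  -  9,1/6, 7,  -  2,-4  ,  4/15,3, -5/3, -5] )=[-9,  -  6, - 5, - 4,-4, - 2, - 5/3 , 1/6 , 4/15, 2, 3, 7] 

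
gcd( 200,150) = 50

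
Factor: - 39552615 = - 3^2*5^1*47^1*18701^1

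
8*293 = 2344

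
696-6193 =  - 5497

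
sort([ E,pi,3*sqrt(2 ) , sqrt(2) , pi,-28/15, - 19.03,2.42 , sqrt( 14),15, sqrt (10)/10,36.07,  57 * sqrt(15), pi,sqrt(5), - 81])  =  [- 81,  -  19.03 ,-28/15,sqrt (10 )/10, sqrt( 2), sqrt(5),2.42,E,pi,pi,pi,sqrt (14),3  *  sqrt(2),15, 36.07,57*sqrt( 15 ) ] 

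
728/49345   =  728/49345 = 0.01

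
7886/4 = 1971 + 1/2=1971.50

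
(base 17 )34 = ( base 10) 55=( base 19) 2H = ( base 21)2D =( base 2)110111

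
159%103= 56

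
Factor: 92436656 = 2^4*13^1*37^1*12011^1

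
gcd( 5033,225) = 1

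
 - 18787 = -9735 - 9052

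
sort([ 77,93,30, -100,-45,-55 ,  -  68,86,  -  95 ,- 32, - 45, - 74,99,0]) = [ - 100 , - 95, - 74, - 68,-55,- 45 , - 45,  -  32 , 0, 30  ,  77, 86, 93, 99] 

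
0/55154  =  0= 0.00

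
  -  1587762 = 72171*(  -  22 )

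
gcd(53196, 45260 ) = 124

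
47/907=47/907 = 0.05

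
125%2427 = 125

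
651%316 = 19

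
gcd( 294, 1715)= 49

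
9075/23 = 394+13/23 = 394.57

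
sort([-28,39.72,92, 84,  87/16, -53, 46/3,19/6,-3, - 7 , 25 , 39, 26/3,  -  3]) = [ - 53,-28,-7 ,-3, - 3, 19/6,87/16,26/3 , 46/3, 25, 39,39.72,84,  92] 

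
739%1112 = 739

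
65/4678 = 65/4678 = 0.01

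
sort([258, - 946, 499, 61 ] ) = [-946,61, 258,  499] 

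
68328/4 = 17082 = 17082.00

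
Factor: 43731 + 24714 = 3^4*5^1 *13^2 = 68445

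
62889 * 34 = 2138226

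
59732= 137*436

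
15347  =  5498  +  9849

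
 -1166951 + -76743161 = -77910112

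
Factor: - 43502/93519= -2^1 *3^ ( - 2)*10391^( - 1 )*21751^1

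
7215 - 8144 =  - 929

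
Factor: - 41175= -3^3*5^2*61^1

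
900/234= 50/13 =3.85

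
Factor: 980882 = 2^1 * 7^2 *10009^1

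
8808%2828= 324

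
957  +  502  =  1459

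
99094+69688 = 168782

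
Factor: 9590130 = 2^1*3^3*5^1*11^1*3229^1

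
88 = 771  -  683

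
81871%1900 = 171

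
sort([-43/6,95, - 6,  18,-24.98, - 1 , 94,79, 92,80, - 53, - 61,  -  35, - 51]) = [ - 61 ,- 53, - 51, - 35, - 24.98 , - 43/6, - 6, - 1, 18, 79,80,92,94, 95]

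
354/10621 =354/10621 = 0.03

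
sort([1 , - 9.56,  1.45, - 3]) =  [ - 9.56, - 3, 1 , 1.45] 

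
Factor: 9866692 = 2^2 *11^1*53^1*4231^1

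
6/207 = 2/69 = 0.03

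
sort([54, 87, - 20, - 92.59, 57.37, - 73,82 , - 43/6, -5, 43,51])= [ - 92.59,-73, - 20, - 43/6, - 5,43,51,54,57.37,82,87 ] 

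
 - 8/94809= - 8/94809 = - 0.00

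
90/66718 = 45/33359=0.00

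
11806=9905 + 1901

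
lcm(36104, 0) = 0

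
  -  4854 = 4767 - 9621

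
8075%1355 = 1300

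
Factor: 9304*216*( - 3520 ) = - 2^12*3^3*5^1 * 11^1*1163^1 = - 7074017280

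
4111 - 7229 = - 3118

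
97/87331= 97/87331 = 0.00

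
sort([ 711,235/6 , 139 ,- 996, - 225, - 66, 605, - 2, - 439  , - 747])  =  [-996, - 747, - 439,-225, - 66, - 2,  235/6,  139, 605,711]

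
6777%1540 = 617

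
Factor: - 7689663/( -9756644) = 2^( - 2)*3^2*29^( - 1 )*241^( - 1)*349^(-1 )*854407^1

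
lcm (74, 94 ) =3478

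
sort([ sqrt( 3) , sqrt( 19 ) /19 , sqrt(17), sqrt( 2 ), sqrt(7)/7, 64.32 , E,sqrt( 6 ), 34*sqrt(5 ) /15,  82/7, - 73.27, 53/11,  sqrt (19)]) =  [ - 73.27 , sqrt(19 ) /19, sqrt( 7) /7 , sqrt (2 )  ,  sqrt(3), sqrt (6 ),E, sqrt( 17 ),sqrt(19 ),53/11, 34*sqrt( 5 ) /15, 82/7,64.32 ]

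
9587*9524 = 91306588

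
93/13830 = 31/4610 = 0.01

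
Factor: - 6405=- 3^1 * 5^1*7^1*61^1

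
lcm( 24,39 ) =312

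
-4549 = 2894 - 7443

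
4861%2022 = 817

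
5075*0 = 0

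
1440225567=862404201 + 577821366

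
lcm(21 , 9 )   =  63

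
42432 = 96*442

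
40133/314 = 127 + 255/314 = 127.81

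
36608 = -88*(-416)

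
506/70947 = 506/70947 = 0.01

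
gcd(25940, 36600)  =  20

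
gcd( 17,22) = 1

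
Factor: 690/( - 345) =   -  2 = - 2^1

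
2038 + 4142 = 6180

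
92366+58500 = 150866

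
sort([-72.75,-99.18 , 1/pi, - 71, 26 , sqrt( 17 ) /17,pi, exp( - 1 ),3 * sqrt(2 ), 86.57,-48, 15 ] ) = [ - 99.18, - 72.75,-71,- 48,sqrt( 17 )/17 , 1/pi,exp( - 1 ), pi, 3*sqrt( 2), 15, 26, 86.57]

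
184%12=4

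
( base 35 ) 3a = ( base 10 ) 115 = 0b1110011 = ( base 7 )223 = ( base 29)3S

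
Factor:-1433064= - 2^3*3^1*29^2 * 71^1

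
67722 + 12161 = 79883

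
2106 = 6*351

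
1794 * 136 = 243984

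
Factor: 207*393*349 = 3^3*23^1 * 131^1*349^1 = 28391499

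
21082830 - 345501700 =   -  324418870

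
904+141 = 1045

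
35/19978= 5/2854= 0.00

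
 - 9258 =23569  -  32827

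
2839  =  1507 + 1332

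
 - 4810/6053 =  - 1 + 1243/6053   =  - 0.79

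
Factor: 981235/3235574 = 2^(- 1 ) * 5^1 * 47^( -1)*34421^(  -  1)*  196247^1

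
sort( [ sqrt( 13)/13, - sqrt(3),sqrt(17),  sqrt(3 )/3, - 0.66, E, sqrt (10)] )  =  [ - sqrt(3), - 0.66,sqrt(13)/13, sqrt( 3 )/3, E, sqrt (10 ), sqrt( 17)]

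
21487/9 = 2387 + 4/9 = 2387.44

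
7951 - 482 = 7469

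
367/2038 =367/2038 =0.18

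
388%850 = 388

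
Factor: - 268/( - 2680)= 2^(  -  1)*5^(-1) = 1/10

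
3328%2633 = 695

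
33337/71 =469 + 38/71=469.54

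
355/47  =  7 + 26/47 = 7.55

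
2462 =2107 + 355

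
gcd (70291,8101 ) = 1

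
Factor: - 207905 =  - 5^1*43^1*967^1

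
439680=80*5496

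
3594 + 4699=8293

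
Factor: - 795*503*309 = -123564465 = - 3^2*5^1 * 53^1*103^1 * 503^1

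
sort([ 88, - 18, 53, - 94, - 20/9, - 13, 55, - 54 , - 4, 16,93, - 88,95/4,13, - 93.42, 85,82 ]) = [-94, - 93.42, - 88, - 54,-18,  -  13,  -  4, - 20/9,13,16, 95/4, 53, 55, 82,85,88,  93]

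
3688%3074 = 614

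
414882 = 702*591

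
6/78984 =1/13164  =  0.00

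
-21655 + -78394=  - 100049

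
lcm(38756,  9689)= 38756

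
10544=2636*4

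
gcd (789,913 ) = 1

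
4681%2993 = 1688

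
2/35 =2/35  =  0.06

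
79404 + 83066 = 162470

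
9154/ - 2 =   -  4577/1 = - 4577.00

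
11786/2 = 5893  =  5893.00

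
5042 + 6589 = 11631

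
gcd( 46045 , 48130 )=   5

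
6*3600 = 21600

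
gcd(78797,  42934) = 1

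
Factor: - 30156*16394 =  -2^3*3^1*7^2* 359^1 * 1171^1 = -494377464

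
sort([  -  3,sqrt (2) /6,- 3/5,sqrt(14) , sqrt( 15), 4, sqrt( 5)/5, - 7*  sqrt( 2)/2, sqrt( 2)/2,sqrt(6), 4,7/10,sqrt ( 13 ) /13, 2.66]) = [-7*sqrt( 2)/2,-3  , - 3/5 , sqrt( 2)/6,sqrt( 13 ) /13, sqrt ( 5)/5, 7/10,sqrt( 2 ) /2,sqrt (6),2.66 , sqrt ( 14) , sqrt( 15),  4, 4] 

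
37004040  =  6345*5832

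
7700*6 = 46200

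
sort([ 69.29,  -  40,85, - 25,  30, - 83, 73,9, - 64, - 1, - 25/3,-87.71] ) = [ - 87.71, -83,-64, - 40 , -25, - 25/3 ,-1, 9,30, 69.29,73,85 ] 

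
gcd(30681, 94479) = 21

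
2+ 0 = 2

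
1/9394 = 1/9394 =0.00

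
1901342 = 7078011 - 5176669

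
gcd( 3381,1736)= 7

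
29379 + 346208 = 375587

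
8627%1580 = 727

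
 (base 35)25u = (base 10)2655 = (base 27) 3H9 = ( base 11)1aa4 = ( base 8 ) 5137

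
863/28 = 863/28= 30.82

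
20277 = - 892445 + 912722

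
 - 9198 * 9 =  - 82782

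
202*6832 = 1380064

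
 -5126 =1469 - 6595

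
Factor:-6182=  - 2^1 * 11^1*281^1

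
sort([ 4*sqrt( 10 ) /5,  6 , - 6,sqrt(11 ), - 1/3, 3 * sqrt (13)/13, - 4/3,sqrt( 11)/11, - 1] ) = [-6,  -  4/3, - 1,-1/3,sqrt (11 ) /11,  3*sqrt(13)/13,4*sqrt(10 )/5,sqrt(11),6] 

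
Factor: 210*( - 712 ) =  - 149520 = -2^4*3^1 * 5^1*7^1*89^1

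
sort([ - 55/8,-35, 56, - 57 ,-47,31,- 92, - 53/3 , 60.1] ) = [-92, - 57, - 47, - 35, - 53/3,  -  55/8, 31 , 56, 60.1] 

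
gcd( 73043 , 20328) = 1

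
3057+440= 3497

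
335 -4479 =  - 4144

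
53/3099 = 53/3099 =0.02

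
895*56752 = 50793040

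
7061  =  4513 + 2548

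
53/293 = 53/293 = 0.18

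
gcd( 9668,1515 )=1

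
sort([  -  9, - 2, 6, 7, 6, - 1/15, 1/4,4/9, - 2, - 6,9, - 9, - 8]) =[ - 9 , - 9 , - 8, - 6, - 2, - 2, - 1/15,1/4, 4/9,6, 6, 7,  9]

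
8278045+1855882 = 10133927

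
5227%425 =127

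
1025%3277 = 1025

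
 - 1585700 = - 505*3140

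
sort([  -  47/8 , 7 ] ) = [ - 47/8 , 7]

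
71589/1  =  71589= 71589.00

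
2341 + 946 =3287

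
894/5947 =894/5947 = 0.15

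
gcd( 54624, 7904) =32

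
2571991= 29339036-26767045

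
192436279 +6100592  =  198536871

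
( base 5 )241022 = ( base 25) e5c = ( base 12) 5187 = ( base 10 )8887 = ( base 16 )22b7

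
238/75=238/75 = 3.17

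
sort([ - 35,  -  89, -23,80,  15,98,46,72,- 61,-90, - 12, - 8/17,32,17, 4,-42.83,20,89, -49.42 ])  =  [-90,- 89,  -  61,-49.42, -42.83,-35, - 23, - 12, - 8/17 , 4, 15, 17, 20 , 32,46,72, 80, 89, 98]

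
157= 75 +82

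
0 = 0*8340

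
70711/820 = 70711/820 = 86.23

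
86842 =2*43421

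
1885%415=225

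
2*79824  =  159648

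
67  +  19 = 86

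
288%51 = 33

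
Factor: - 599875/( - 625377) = 3^( - 1)*5^3*4799^1 * 208459^( - 1)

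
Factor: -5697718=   -2^1*13^1*219143^1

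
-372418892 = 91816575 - 464235467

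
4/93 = 4/93 = 0.04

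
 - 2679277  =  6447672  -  9126949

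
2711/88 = 2711/88 = 30.81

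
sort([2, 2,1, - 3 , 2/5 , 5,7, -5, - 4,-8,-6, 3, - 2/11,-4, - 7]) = [-8,-7,-6,-5, - 4, - 4,  -  3,-2/11,2/5,1, 2,2,3, 5,7]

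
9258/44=210 + 9/22 = 210.41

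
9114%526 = 172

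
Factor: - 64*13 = -2^6*13^1 =- 832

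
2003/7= 2003/7 = 286.14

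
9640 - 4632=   5008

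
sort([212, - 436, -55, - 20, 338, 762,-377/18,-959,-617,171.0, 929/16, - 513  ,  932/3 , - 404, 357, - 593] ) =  [ - 959,-617, - 593, - 513, - 436,- 404,-55,-377/18, - 20,  929/16, 171.0,212, 932/3,  338,357, 762]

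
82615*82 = 6774430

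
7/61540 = 7/61540 = 0.00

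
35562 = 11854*3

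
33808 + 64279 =98087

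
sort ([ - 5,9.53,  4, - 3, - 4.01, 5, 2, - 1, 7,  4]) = [- 5, - 4.01 , - 3, - 1, 2,4,4 , 5,7,9.53 ]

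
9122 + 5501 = 14623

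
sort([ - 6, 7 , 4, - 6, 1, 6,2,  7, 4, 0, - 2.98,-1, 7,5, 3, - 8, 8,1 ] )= [ - 8, - 6, - 6, - 2.98,- 1, 0,1 , 1, 2, 3, 4, 4,5,6, 7, 7,7, 8]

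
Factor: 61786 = 2^1*30893^1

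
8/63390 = 4/31695 = 0.00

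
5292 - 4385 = 907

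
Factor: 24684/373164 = 17/257 = 17^1*257^( - 1)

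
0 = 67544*0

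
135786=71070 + 64716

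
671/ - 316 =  - 671/316 = - 2.12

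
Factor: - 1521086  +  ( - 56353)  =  -3^2*53^1 * 3307^1 = - 1577439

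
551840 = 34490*16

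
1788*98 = 175224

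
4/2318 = 2/1159 = 0.00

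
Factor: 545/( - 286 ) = -2^( - 1)*5^1*11^(-1)*13^( - 1)*109^1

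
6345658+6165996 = 12511654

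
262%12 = 10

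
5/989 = 5/989 = 0.01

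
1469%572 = 325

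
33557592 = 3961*8472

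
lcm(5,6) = 30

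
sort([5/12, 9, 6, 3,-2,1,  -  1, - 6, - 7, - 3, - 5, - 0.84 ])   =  [  -  7, - 6, - 5,-3,-2,  -  1,-0.84,5/12, 1, 3,  6, 9]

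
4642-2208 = 2434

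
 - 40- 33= - 73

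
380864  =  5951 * 64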